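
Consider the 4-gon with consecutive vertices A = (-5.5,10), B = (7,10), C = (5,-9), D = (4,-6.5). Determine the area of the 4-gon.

Apply the shoelace (surveyor's) formula: 2A = Σ (x_i·y_{i+1} − x_{i+1}·y_i), indices taken mod 4.
Cross-terms: -125, -113, 3.5, 4.25  ⇒  Σ = -230.25
Area = |Σ|/2 = 115.125.

115.125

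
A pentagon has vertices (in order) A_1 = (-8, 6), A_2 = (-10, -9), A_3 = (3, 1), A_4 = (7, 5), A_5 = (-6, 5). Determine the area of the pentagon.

113

Apply the shoelace (surveyor's) formula: 2A = Σ (x_i·y_{i+1} − x_{i+1}·y_i), indices taken mod 5.
Cross-terms: 132, 17, 8, 65, 4  ⇒  Σ = 226
Area = |Σ|/2 = 113.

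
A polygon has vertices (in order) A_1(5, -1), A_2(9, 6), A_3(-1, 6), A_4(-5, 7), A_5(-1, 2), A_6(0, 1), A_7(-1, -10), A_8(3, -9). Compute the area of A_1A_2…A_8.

Apply the surveyor's formula: 2A = Σ (x_i·y_{i+1} − x_{i+1}·y_i), indices taken mod 8.
Σ = (39) + (60) + (23) + (-3) + (-1) + (1) + (39) + (42) = 200
Area = |Σ|/2 = 100.

100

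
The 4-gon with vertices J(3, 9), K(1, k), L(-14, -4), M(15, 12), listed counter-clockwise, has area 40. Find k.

Write out the shoelace sum; only the two edges meeting at K involve k:
2·Area = [(3·k − 1·9) + (1·(-4) − (-14)·k)] + -9
       = 17·k + -22 = 80
⇒ k = 6.

6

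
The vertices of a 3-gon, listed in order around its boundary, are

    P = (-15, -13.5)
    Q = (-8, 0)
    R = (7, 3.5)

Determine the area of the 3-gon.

Apply the surveyor's formula: 2A = Σ (x_i·y_{i+1} − x_{i+1}·y_i), indices taken mod 3.
Cross-terms: -108, -28, -42  ⇒  Σ = -178
Area = |Σ|/2 = 89.

89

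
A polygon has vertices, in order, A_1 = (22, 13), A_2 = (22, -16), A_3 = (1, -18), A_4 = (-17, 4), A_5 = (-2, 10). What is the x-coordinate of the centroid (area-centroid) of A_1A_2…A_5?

1879/288

Apply the surveyor's formula. First the cross-terms c_i = x_i·y_{i+1} − x_{i+1}·y_i:
  -638, -380, -302, -162, -246  ⇒  2A = -1728, A = -864.
Then Σ (x_i + x_{i+1})·c_i = -33822, so x̄ = -33822 / (6·(-864)) = 1879/288.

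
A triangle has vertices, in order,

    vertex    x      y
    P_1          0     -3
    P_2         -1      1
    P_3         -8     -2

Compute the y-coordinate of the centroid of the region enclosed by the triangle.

-4/3

Apply the shoelace (surveyor's) formula. First the cross-terms c_i = x_i·y_{i+1} − x_{i+1}·y_i:
  -3, 10, 24  ⇒  2A = 31, A = 15.5.
Then Σ (y_i + y_{i+1})·c_i = -124, so ȳ = -124 / (6·15.5) = -4/3.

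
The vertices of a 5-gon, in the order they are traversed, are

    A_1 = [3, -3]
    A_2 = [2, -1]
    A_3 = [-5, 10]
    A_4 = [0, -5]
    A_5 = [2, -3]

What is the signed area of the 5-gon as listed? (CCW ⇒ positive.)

28

Apply the shoelace formula: 2A = Σ (x_i·y_{i+1} − x_{i+1}·y_i), indices taken mod 5.
A_1→A_2: (3)(-1) − (2)(-3) = 3
A_2→A_3: (2)(10) − (-5)(-1) = 15
A_3→A_4: (-5)(-5) − (0)(10) = 25
A_4→A_5: (0)(-3) − (2)(-5) = 10
A_5→A_1: (2)(-3) − (3)(-3) = 3
Σ = 56
Signed area = Σ/2 = 28 (positive ⇒ counter-clockwise traversal).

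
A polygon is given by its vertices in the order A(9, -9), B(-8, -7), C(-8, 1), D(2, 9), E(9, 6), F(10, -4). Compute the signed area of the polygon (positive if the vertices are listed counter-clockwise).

Apply the surveyor's formula: 2A = Σ (x_i·y_{i+1} − x_{i+1}·y_i), indices taken mod 6.
A→B: (9)(-7) − (-8)(-9) = -135
B→C: (-8)(1) − (-8)(-7) = -64
C→D: (-8)(9) − (2)(1) = -74
D→E: (2)(6) − (9)(9) = -69
E→F: (9)(-4) − (10)(6) = -96
F→A: (10)(-9) − (9)(-4) = -54
Σ = -492
Signed area = Σ/2 = -246 (negative ⇒ clockwise traversal).

-246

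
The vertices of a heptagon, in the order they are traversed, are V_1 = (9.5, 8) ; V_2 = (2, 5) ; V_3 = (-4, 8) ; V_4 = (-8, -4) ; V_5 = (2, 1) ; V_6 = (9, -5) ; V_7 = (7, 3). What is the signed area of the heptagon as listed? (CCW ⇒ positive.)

109

Apply the shoelace formula: 2A = Σ (x_i·y_{i+1} − x_{i+1}·y_i), indices taken mod 7.
Σ = (31.5) + (36) + (80) + (0) + (-19) + (62) + (27.5) = 218
Signed area = Σ/2 = 109 (positive ⇒ counter-clockwise traversal).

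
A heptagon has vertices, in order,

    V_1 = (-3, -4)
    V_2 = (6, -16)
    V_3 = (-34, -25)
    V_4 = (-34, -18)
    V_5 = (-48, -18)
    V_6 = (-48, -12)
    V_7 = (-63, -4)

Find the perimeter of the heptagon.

160

|V_1V_2| = √((9)² + (-12)²) = √225 = 15
|V_2V_3| = √((-40)² + (-9)²) = √1681 = 41
|V_3V_4| = √((0)² + (7)²) = √49 = 7
|V_4V_5| = √((-14)² + (0)²) = √196 = 14
|V_5V_6| = √((0)² + (6)²) = √36 = 6
|V_6V_7| = √((-15)² + (8)²) = √289 = 17
|V_7V_1| = √((60)² + (0)²) = √3600 = 60
Perimeter = 15 + 41 + 7 + 14 + 6 + 17 + 60 = 160.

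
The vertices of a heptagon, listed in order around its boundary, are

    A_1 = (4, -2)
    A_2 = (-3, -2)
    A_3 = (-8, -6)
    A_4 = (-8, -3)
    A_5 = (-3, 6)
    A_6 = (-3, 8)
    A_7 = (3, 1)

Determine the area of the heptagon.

68

Apply the shoelace formula: 2A = Σ (x_i·y_{i+1} − x_{i+1}·y_i), indices taken mod 7.
A_1→A_2: (4)(-2) − (-3)(-2) = -14
A_2→A_3: (-3)(-6) − (-8)(-2) = 2
A_3→A_4: (-8)(-3) − (-8)(-6) = -24
A_4→A_5: (-8)(6) − (-3)(-3) = -57
A_5→A_6: (-3)(8) − (-3)(6) = -6
A_6→A_7: (-3)(1) − (3)(8) = -27
A_7→A_1: (3)(-2) − (4)(1) = -10
Σ = -136
Area = |Σ|/2 = 68.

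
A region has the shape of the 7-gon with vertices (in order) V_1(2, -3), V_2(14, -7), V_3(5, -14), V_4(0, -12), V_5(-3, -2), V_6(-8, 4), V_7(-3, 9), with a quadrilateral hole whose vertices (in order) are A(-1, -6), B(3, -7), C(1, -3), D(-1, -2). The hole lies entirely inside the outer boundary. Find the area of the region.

152

Outer boundary:
Apply the surveyor's formula: 2A = Σ (x_i·y_{i+1} − x_{i+1}·y_i), indices taken mod 7.
Σ = (28) + (-161) + (-60) + (-36) + (-28) + (-60) + (-9) = -326
Area = |Σ|/2 = 163.
Hole:
Σ = (25) + (-2) + (-5) + (4) = 22
Area = |Σ|/2 = 11.
Net area = 163 − 11 = 152.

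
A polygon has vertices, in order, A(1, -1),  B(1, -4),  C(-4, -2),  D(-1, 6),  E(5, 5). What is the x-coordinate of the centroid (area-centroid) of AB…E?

Apply the shoelace (surveyor's) formula. First the cross-terms c_i = x_i·y_{i+1} − x_{i+1}·y_i:
  -3, -18, -26, -35, -10  ⇒  2A = -92, A = -46.
Then Σ (x_i + x_{i+1})·c_i = -22, so x̄ = -22 / (6·(-46)) = 11/138.

11/138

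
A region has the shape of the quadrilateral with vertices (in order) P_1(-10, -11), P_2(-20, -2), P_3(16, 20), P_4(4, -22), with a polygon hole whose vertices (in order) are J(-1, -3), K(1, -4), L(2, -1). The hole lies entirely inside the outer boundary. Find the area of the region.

Outer boundary:
Apply Gauss's area formula: 2A = Σ (x_i·y_{i+1} − x_{i+1}·y_i), indices taken mod 4.
Cross-terms: -200, -368, -432, -264  ⇒  Σ = -1264
Area = |Σ|/2 = 632.
Hole:
Apply the surveyor's formula: 2A = Σ (x_i·y_{i+1} − x_{i+1}·y_i), indices taken mod 3.
J→K: (-1)(-4) − (1)(-3) = 7
K→L: (1)(-1) − (2)(-4) = 7
L→J: (2)(-3) − (-1)(-1) = -7
Σ = 7
Area = |Σ|/2 = 3.5.
Net area = 632 − 3.5 = 628.5.

628.5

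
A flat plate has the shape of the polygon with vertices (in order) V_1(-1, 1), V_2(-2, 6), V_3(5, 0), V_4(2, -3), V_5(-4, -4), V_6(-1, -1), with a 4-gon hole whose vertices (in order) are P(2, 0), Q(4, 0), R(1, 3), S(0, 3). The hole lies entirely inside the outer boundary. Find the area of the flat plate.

Outer boundary:
Apply the shoelace formula: 2A = Σ (x_i·y_{i+1} − x_{i+1}·y_i), indices taken mod 6.
Σ = (-4) + (-30) + (-15) + (-20) + (0) + (-2) = -71
Area = |Σ|/2 = 35.5.
Hole:
P→Q: (2)(0) − (4)(0) = 0
Q→R: (4)(3) − (1)(0) = 12
R→S: (1)(3) − (0)(3) = 3
S→P: (0)(0) − (2)(3) = -6
Σ = 9
Area = |Σ|/2 = 4.5.
Net area = 35.5 − 4.5 = 31.

31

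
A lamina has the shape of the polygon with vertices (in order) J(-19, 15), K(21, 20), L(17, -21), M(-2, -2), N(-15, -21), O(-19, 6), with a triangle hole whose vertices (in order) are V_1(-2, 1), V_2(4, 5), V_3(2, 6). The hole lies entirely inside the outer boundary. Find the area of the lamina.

Outer boundary:
Apply the surveyor's formula: 2A = Σ (x_i·y_{i+1} − x_{i+1}·y_i), indices taken mod 6.
Σ = (-695) + (-781) + (-76) + (12) + (-489) + (-171) = -2200
Area = |Σ|/2 = 1100.
Hole:
Apply the shoelace formula: 2A = Σ (x_i·y_{i+1} − x_{i+1}·y_i), indices taken mod 3.
Σ = (-14) + (14) + (14) = 14
Area = |Σ|/2 = 7.
Net area = 1100 − 7 = 1093.

1093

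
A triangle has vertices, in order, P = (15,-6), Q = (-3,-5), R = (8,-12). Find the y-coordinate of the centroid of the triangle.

Apply Gauss's area formula. First the cross-terms c_i = x_i·y_{i+1} − x_{i+1}·y_i:
  -93, 76, 132  ⇒  2A = 115, A = 57.5.
Then Σ (y_i + y_{i+1})·c_i = -2645, so ȳ = -2645 / (6·57.5) = -23/3.

-23/3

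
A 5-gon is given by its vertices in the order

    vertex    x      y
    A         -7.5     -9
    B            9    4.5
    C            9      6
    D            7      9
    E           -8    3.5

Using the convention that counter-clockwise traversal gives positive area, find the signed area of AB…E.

Σ = (47.25) + (13.5) + (39) + (96.5) + (98.25) = 294.5
Signed area = Σ/2 = 147.25 (positive ⇒ counter-clockwise traversal).

147.25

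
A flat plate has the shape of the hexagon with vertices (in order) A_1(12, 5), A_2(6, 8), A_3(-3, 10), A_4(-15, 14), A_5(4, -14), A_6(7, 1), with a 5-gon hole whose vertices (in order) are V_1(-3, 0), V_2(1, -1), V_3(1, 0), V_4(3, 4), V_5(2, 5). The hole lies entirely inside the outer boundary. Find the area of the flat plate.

253.5

Outer boundary:
Cross-terms: 66, 84, 108, 154, 102, 23  ⇒  Σ = 537
Area = |Σ|/2 = 268.5.
Hole:
Σ = (3) + (1) + (4) + (7) + (15) = 30
Area = |Σ|/2 = 15.
Net area = 268.5 − 15 = 253.5.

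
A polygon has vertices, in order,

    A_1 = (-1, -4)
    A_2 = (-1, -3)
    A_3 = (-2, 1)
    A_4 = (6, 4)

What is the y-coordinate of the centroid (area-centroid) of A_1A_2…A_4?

7/18

Apply the shoelace formula. First the cross-terms c_i = x_i·y_{i+1} − x_{i+1}·y_i:
  -1, -7, -14, -20  ⇒  2A = -42, A = -21.
Then Σ (y_i + y_{i+1})·c_i = -49, so ȳ = -49 / (6·(-21)) = 7/18.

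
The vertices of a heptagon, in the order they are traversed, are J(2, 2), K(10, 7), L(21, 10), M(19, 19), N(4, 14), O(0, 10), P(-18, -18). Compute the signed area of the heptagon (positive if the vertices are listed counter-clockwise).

283

Apply the shoelace (surveyor's) formula: 2A = Σ (x_i·y_{i+1} − x_{i+1}·y_i), indices taken mod 7.
Cross-terms: -6, -47, 209, 190, 40, 180, 0  ⇒  Σ = 566
Signed area = Σ/2 = 283 (positive ⇒ counter-clockwise traversal).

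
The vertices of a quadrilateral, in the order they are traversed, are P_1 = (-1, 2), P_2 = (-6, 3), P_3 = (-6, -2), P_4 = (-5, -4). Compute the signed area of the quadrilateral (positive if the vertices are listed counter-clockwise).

Cross-terms: 9, 30, 14, -14  ⇒  Σ = 39
Signed area = Σ/2 = 19.5 (positive ⇒ counter-clockwise traversal).

19.5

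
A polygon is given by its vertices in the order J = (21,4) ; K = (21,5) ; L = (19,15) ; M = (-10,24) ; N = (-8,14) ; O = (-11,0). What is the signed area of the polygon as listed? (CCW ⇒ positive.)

504.5

Apply the surveyor's formula: 2A = Σ (x_i·y_{i+1} − x_{i+1}·y_i), indices taken mod 6.
Σ = (21) + (220) + (606) + (52) + (154) + (-44) = 1009
Signed area = Σ/2 = 504.5 (positive ⇒ counter-clockwise traversal).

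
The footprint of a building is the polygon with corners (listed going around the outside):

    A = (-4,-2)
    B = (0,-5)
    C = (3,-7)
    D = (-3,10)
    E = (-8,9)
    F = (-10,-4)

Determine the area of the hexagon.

Apply the surveyor's formula: 2A = Σ (x_i·y_{i+1} − x_{i+1}·y_i), indices taken mod 6.
A→B: (-4)(-5) − (0)(-2) = 20
B→C: (0)(-7) − (3)(-5) = 15
C→D: (3)(10) − (-3)(-7) = 9
D→E: (-3)(9) − (-8)(10) = 53
E→F: (-8)(-4) − (-10)(9) = 122
F→A: (-10)(-2) − (-4)(-4) = 4
Σ = 223
Area = |Σ|/2 = 111.5.

111.5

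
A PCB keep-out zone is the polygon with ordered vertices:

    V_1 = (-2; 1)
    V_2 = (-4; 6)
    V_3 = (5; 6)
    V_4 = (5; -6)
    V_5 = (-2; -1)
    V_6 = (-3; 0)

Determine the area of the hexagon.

Cross-terms: -8, -54, -60, -17, -3, -3  ⇒  Σ = -145
Area = |Σ|/2 = 72.5.

72.5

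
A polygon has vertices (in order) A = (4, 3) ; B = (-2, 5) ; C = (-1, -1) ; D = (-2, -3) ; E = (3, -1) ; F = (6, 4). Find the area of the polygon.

32.5

Σ = (26) + (7) + (1) + (11) + (18) + (2) = 65
Area = |Σ|/2 = 32.5.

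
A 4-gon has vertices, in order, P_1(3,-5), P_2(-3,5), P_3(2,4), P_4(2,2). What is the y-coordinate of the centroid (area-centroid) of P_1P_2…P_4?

29/21

Apply Gauss's area formula. First the cross-terms c_i = x_i·y_{i+1} − x_{i+1}·y_i:
  0, -22, -4, -16  ⇒  2A = -42, A = -21.
Then Σ (y_i + y_{i+1})·c_i = -174, so ȳ = -174 / (6·(-21)) = 29/21.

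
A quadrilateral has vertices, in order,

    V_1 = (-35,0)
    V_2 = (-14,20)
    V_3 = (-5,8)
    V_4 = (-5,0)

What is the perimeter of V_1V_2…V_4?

|V_1V_2| = √((21)² + (20)²) = √841 = 29
|V_2V_3| = √((9)² + (-12)²) = √225 = 15
|V_3V_4| = √((0)² + (-8)²) = √64 = 8
|V_4V_1| = √((-30)² + (0)²) = √900 = 30
Perimeter = 29 + 15 + 8 + 30 = 82.

82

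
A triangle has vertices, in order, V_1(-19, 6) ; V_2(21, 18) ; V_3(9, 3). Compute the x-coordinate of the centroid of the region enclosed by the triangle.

Apply the surveyor's formula. First the cross-terms c_i = x_i·y_{i+1} − x_{i+1}·y_i:
  -468, -99, 111  ⇒  2A = -456, A = -228.
Then Σ (x_i + x_{i+1})·c_i = -5016, so x̄ = -5016 / (6·(-228)) = 11/3.

11/3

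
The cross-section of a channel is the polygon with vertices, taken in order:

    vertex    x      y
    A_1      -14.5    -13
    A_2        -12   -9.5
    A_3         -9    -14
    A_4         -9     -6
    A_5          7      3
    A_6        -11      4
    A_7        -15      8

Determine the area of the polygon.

Σ = (-18.25) + (82.5) + (-72) + (15) + (61) + (-28) + (311) = 351.25
Area = |Σ|/2 = 175.625.

175.625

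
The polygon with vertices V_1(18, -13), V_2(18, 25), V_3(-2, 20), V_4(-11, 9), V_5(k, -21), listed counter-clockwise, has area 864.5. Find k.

8

The doubled signed area Σ (x_i y_{i+1} − x_{i+1} y_i) is linear in k.
With k=0 it equals 1905; the coefficient of k is -22 (from the two edges through V_5).
So -22·k + 1905 = 2·864.5 = 1729 ⇒ k = 8.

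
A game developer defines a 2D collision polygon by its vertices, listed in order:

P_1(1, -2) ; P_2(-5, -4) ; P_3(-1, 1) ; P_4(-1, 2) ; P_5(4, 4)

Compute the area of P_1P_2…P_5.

Apply the shoelace (surveyor's) formula: 2A = Σ (x_i·y_{i+1} − x_{i+1}·y_i), indices taken mod 5.
P_1→P_2: (1)(-4) − (-5)(-2) = -14
P_2→P_3: (-5)(1) − (-1)(-4) = -9
P_3→P_4: (-1)(2) − (-1)(1) = -1
P_4→P_5: (-1)(4) − (4)(2) = -12
P_5→P_1: (4)(-2) − (1)(4) = -12
Σ = -48
Area = |Σ|/2 = 24.

24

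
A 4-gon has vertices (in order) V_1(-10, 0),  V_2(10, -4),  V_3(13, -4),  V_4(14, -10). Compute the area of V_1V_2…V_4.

61

V_1→V_2: (-10)(-4) − (10)(0) = 40
V_2→V_3: (10)(-4) − (13)(-4) = 12
V_3→V_4: (13)(-10) − (14)(-4) = -74
V_4→V_1: (14)(0) − (-10)(-10) = -100
Σ = -122
Area = |Σ|/2 = 61.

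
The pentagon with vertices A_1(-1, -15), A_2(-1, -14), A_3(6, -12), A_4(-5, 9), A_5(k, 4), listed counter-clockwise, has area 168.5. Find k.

-11

Write out the shoelace sum; only the two edges meeting at A_5 involve k:
2·Area = [((-5)·4 − k·9) + (k·(-15) − (-1)·4)] + 89
       = -24·k + 73 = 337
⇒ k = -11.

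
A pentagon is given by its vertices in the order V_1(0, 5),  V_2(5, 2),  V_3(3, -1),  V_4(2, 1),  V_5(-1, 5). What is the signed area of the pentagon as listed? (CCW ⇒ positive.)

-12.5

Apply the shoelace formula: 2A = Σ (x_i·y_{i+1} − x_{i+1}·y_i), indices taken mod 5.
Cross-terms: -25, -11, 5, 11, -5  ⇒  Σ = -25
Signed area = Σ/2 = -12.5 (negative ⇒ clockwise traversal).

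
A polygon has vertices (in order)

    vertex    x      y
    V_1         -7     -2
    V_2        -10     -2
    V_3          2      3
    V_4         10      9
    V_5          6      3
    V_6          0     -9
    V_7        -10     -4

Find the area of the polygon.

Apply Gauss's area formula: 2A = Σ (x_i·y_{i+1} − x_{i+1}·y_i), indices taken mod 7.
V_1→V_2: (-7)(-2) − (-10)(-2) = -6
V_2→V_3: (-10)(3) − (2)(-2) = -26
V_3→V_4: (2)(9) − (10)(3) = -12
V_4→V_5: (10)(3) − (6)(9) = -24
V_5→V_6: (6)(-9) − (0)(3) = -54
V_6→V_7: (0)(-4) − (-10)(-9) = -90
V_7→V_1: (-10)(-2) − (-7)(-4) = -8
Σ = -220
Area = |Σ|/2 = 110.

110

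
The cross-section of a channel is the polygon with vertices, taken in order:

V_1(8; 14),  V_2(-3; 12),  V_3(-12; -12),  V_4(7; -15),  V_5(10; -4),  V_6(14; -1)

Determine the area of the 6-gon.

Apply the shoelace (surveyor's) formula: 2A = Σ (x_i·y_{i+1} − x_{i+1}·y_i), indices taken mod 6.
Σ = (138) + (180) + (264) + (122) + (46) + (204) = 954
Area = |Σ|/2 = 477.

477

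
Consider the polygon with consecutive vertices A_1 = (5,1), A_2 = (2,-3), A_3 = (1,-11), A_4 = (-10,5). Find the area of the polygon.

Σ = (-17) + (-19) + (-105) + (-35) = -176
Area = |Σ|/2 = 88.

88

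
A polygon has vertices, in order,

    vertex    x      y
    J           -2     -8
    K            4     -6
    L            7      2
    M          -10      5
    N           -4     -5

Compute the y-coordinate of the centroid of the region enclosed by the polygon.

Apply the shoelace formula. First the cross-terms c_i = x_i·y_{i+1} − x_{i+1}·y_i:
  44, 50, 55, 70, 22  ⇒  2A = 241, A = 120.5.
Then Σ (y_i + y_{i+1})·c_i = -717, so ȳ = -717 / (6·120.5) = -239/241.

-239/241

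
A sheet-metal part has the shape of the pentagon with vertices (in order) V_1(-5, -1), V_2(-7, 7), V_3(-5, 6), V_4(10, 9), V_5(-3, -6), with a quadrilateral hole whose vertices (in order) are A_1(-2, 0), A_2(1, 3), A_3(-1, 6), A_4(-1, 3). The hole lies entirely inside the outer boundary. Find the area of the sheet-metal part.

Outer boundary:
Σ = (-42) + (-7) + (-105) + (-33) + (-27) = -214
Area = |Σ|/2 = 107.
Hole:
Σ = (-6) + (9) + (3) + (6) = 12
Area = |Σ|/2 = 6.
Net area = 107 − 6 = 101.

101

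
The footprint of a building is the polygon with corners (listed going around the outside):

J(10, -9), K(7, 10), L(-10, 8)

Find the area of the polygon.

164.5

Apply the surveyor's formula: 2A = Σ (x_i·y_{i+1} − x_{i+1}·y_i), indices taken mod 3.
Σ = (163) + (156) + (10) = 329
Area = |Σ|/2 = 164.5.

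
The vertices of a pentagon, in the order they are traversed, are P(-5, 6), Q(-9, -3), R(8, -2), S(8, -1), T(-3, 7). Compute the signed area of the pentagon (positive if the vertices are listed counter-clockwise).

Σ = (69) + (42) + (8) + (53) + (17) = 189
Signed area = Σ/2 = 94.5 (positive ⇒ counter-clockwise traversal).

94.5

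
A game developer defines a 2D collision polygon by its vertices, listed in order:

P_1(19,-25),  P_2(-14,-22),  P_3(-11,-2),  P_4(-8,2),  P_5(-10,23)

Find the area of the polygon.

685.5

P_1→P_2: (19)(-22) − (-14)(-25) = -768
P_2→P_3: (-14)(-2) − (-11)(-22) = -214
P_3→P_4: (-11)(2) − (-8)(-2) = -38
P_4→P_5: (-8)(23) − (-10)(2) = -164
P_5→P_1: (-10)(-25) − (19)(23) = -187
Σ = -1371
Area = |Σ|/2 = 685.5.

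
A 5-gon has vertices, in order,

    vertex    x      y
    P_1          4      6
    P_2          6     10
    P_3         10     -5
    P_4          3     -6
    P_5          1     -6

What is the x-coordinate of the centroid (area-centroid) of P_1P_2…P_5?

841/153

Apply the surveyor's formula. First the cross-terms c_i = x_i·y_{i+1} − x_{i+1}·y_i:
  4, -130, -45, -12, 30  ⇒  2A = -153, A = -76.5.
Then Σ (x_i + x_{i+1})·c_i = -2523, so x̄ = -2523 / (6·(-76.5)) = 841/153.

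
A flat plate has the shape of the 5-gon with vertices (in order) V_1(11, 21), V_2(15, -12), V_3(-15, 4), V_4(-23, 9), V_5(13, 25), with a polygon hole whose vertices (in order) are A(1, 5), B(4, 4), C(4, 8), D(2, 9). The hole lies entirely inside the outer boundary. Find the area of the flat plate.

641.5

Outer boundary:
Apply the surveyor's formula: 2A = Σ (x_i·y_{i+1} − x_{i+1}·y_i), indices taken mod 5.
Cross-terms: -447, -120, -43, -692, -2  ⇒  Σ = -1304
Area = |Σ|/2 = 652.
Hole:
A→B: (1)(4) − (4)(5) = -16
B→C: (4)(8) − (4)(4) = 16
C→D: (4)(9) − (2)(8) = 20
D→A: (2)(5) − (1)(9) = 1
Σ = 21
Area = |Σ|/2 = 10.5.
Net area = 652 − 10.5 = 641.5.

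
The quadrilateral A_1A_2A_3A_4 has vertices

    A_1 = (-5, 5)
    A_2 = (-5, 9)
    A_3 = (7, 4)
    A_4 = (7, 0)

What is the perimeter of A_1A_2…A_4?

|A_1A_2| = √((0)² + (4)²) = √16 = 4
|A_2A_3| = √((12)² + (-5)²) = √169 = 13
|A_3A_4| = √((0)² + (-4)²) = √16 = 4
|A_4A_1| = √((-12)² + (5)²) = √169 = 13
Perimeter = 4 + 13 + 4 + 13 = 34.

34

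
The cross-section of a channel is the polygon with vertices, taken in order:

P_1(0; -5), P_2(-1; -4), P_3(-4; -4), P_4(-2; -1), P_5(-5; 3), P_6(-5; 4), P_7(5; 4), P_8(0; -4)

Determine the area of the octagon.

48.5

P_1→P_2: (0)(-4) − (-1)(-5) = -5
P_2→P_3: (-1)(-4) − (-4)(-4) = -12
P_3→P_4: (-4)(-1) − (-2)(-4) = -4
P_4→P_5: (-2)(3) − (-5)(-1) = -11
P_5→P_6: (-5)(4) − (-5)(3) = -5
P_6→P_7: (-5)(4) − (5)(4) = -40
P_7→P_8: (5)(-4) − (0)(4) = -20
P_8→P_1: (0)(-5) − (0)(-4) = 0
Σ = -97
Area = |Σ|/2 = 48.5.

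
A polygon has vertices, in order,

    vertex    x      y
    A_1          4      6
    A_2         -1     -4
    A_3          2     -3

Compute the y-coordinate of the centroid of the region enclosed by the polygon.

-1/3

Apply the shoelace formula. First the cross-terms c_i = x_i·y_{i+1} − x_{i+1}·y_i:
  -10, 11, 24  ⇒  2A = 25, A = 12.5.
Then Σ (y_i + y_{i+1})·c_i = -25, so ȳ = -25 / (6·12.5) = -1/3.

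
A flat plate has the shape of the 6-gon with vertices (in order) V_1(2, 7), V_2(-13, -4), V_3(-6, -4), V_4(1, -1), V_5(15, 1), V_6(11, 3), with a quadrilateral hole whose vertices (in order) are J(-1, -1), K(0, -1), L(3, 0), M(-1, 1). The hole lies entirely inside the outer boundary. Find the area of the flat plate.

Outer boundary:
Apply the shoelace formula: 2A = Σ (x_i·y_{i+1} − x_{i+1}·y_i), indices taken mod 6.
Σ = (83) + (28) + (10) + (16) + (34) + (71) = 242
Area = |Σ|/2 = 121.
Hole:
Apply the shoelace formula: 2A = Σ (x_i·y_{i+1} − x_{i+1}·y_i), indices taken mod 4.
Cross-terms: 1, 3, 3, 2  ⇒  Σ = 9
Area = |Σ|/2 = 4.5.
Net area = 121 − 4.5 = 116.5.

116.5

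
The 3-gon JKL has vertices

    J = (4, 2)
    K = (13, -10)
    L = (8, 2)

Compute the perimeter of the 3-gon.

|JK| = √((9)² + (-12)²) = √225 = 15
|KL| = √((-5)² + (12)²) = √169 = 13
|LJ| = √((-4)² + (0)²) = √16 = 4
Perimeter = 15 + 13 + 4 = 32.

32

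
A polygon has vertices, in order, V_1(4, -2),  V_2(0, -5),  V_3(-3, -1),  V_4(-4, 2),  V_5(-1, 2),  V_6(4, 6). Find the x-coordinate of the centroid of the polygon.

Apply the shoelace formula. First the cross-terms c_i = x_i·y_{i+1} − x_{i+1}·y_i:
  -20, -15, -10, -6, -14, -32  ⇒  2A = -97, A = -48.5.
Then Σ (x_i + x_{i+1})·c_i = -233, so x̄ = -233 / (6·(-48.5)) = 233/291.

233/291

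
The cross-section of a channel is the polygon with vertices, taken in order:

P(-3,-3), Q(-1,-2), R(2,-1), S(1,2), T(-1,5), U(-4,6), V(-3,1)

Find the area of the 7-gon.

30

P→Q: (-3)(-2) − (-1)(-3) = 3
Q→R: (-1)(-1) − (2)(-2) = 5
R→S: (2)(2) − (1)(-1) = 5
S→T: (1)(5) − (-1)(2) = 7
T→U: (-1)(6) − (-4)(5) = 14
U→V: (-4)(1) − (-3)(6) = 14
V→P: (-3)(-3) − (-3)(1) = 12
Σ = 60
Area = |Σ|/2 = 30.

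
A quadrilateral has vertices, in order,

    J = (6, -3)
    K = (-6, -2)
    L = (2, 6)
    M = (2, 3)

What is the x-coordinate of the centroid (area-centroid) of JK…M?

22/69

Apply the shoelace formula. First the cross-terms c_i = x_i·y_{i+1} − x_{i+1}·y_i:
  -30, -32, -6, -24  ⇒  2A = -92, A = -46.
Then Σ (x_i + x_{i+1})·c_i = -88, so x̄ = -88 / (6·(-46)) = 22/69.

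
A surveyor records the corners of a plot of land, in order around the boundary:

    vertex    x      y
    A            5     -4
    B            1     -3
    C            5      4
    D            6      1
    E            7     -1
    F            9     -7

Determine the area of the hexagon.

Σ = (-11) + (19) + (-19) + (-13) + (-40) + (-1) = -65
Area = |Σ|/2 = 32.5.

32.5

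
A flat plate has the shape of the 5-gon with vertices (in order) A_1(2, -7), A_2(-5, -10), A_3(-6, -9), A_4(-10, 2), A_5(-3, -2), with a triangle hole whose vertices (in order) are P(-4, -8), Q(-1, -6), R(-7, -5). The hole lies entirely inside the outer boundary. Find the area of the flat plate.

53

Outer boundary:
Cross-terms: -55, -15, -102, 26, 25  ⇒  Σ = -121
Area = |Σ|/2 = 60.5.
Hole:
Apply Gauss's area formula: 2A = Σ (x_i·y_{i+1} − x_{i+1}·y_i), indices taken mod 3.
Σ = (16) + (-37) + (36) = 15
Area = |Σ|/2 = 7.5.
Net area = 60.5 − 7.5 = 53.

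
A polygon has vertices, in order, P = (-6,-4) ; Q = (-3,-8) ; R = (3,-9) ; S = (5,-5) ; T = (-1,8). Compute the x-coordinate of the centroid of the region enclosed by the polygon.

-77/153

Apply the shoelace formula. First the cross-terms c_i = x_i·y_{i+1} − x_{i+1}·y_i:
  36, 51, 30, 35, 52  ⇒  2A = 204, A = 102.
Then Σ (x_i + x_{i+1})·c_i = -308, so x̄ = -308 / (6·102) = -77/153.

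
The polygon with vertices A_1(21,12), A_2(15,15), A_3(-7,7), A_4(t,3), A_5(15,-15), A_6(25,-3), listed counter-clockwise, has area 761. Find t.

The doubled signed area Σ (x_i y_{i+1} − x_{i+1} y_i) is linear in t.
With t=0 it equals 972; the coefficient of t is -22 (from the two edges through A_4).
So -22·t + 972 = 2·761 = 1522 ⇒ t = -25.

-25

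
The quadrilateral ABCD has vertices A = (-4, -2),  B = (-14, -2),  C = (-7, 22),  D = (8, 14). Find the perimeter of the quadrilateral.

|AB| = √((-10)² + (0)²) = √100 = 10
|BC| = √((7)² + (24)²) = √625 = 25
|CD| = √((15)² + (-8)²) = √289 = 17
|DA| = √((-12)² + (-16)²) = √400 = 20
Perimeter = 10 + 25 + 17 + 20 = 72.

72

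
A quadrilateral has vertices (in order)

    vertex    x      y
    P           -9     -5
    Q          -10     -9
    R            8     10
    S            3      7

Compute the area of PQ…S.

38.5

Apply the shoelace (surveyor's) formula: 2A = Σ (x_i·y_{i+1} − x_{i+1}·y_i), indices taken mod 4.
P→Q: (-9)(-9) − (-10)(-5) = 31
Q→R: (-10)(10) − (8)(-9) = -28
R→S: (8)(7) − (3)(10) = 26
S→P: (3)(-5) − (-9)(7) = 48
Σ = 77
Area = |Σ|/2 = 38.5.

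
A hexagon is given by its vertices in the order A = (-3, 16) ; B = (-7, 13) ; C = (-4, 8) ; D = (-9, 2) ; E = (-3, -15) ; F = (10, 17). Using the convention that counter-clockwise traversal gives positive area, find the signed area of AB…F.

Apply Gauss's area formula: 2A = Σ (x_i·y_{i+1} − x_{i+1}·y_i), indices taken mod 6.
A→B: (-3)(13) − (-7)(16) = 73
B→C: (-7)(8) − (-4)(13) = -4
C→D: (-4)(2) − (-9)(8) = 64
D→E: (-9)(-15) − (-3)(2) = 141
E→F: (-3)(17) − (10)(-15) = 99
F→A: (10)(16) − (-3)(17) = 211
Σ = 584
Signed area = Σ/2 = 292 (positive ⇒ counter-clockwise traversal).

292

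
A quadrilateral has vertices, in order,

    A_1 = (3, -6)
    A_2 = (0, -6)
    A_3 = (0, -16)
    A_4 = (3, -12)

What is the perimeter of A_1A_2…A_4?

|A_1A_2| = √((-3)² + (0)²) = √9 = 3
|A_2A_3| = √((0)² + (-10)²) = √100 = 10
|A_3A_4| = √((3)² + (4)²) = √25 = 5
|A_4A_1| = √((0)² + (6)²) = √36 = 6
Perimeter = 3 + 10 + 5 + 6 = 24.

24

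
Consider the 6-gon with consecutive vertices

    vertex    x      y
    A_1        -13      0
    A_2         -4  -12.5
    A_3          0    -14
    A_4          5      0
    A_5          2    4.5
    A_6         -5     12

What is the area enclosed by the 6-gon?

256.75

Cross-terms: 162.5, 56, 70, 22.5, 46.5, 156  ⇒  Σ = 513.5
Area = |Σ|/2 = 256.75.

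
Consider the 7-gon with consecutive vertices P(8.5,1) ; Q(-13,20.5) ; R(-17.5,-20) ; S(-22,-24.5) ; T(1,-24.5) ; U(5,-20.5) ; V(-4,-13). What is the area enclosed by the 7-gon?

709.875

Apply the shoelace (surveyor's) formula: 2A = Σ (x_i·y_{i+1} − x_{i+1}·y_i), indices taken mod 7.
Σ = (187.25) + (618.75) + (-11.25) + (563.5) + (102) + (-147) + (106.5) = 1419.75
Area = |Σ|/2 = 709.875.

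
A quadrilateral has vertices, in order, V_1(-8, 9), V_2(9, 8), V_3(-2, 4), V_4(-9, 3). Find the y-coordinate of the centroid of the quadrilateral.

463/72

Apply Gauss's area formula. First the cross-terms c_i = x_i·y_{i+1} − x_{i+1}·y_i:
  -145, 52, 30, -57  ⇒  2A = -120, A = -60.
Then Σ (y_i + y_{i+1})·c_i = -2315, so ȳ = -2315 / (6·(-60)) = 463/72.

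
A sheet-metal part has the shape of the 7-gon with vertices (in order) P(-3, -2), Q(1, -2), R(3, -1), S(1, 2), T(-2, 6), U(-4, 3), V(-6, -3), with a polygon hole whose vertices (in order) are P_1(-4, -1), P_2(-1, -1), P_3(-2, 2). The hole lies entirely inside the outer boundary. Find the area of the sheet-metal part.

Outer boundary:
Σ = (8) + (5) + (7) + (10) + (18) + (30) + (3) = 81
Area = |Σ|/2 = 40.5.
Hole:
Apply the surveyor's formula: 2A = Σ (x_i·y_{i+1} − x_{i+1}·y_i), indices taken mod 3.
Σ = (3) + (-4) + (10) = 9
Area = |Σ|/2 = 4.5.
Net area = 40.5 − 4.5 = 36.

36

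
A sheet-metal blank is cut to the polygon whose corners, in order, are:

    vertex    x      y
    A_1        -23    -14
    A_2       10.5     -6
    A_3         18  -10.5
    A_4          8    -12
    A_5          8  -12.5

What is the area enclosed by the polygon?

126.375

Apply the shoelace formula: 2A = Σ (x_i·y_{i+1} − x_{i+1}·y_i), indices taken mod 5.
A_1→A_2: (-23)(-6) − (10.5)(-14) = 285
A_2→A_3: (10.5)(-10.5) − (18)(-6) = -2.25
A_3→A_4: (18)(-12) − (8)(-10.5) = -132
A_4→A_5: (8)(-12.5) − (8)(-12) = -4
A_5→A_1: (8)(-14) − (-23)(-12.5) = -399.5
Σ = -252.75
Area = |Σ|/2 = 126.375.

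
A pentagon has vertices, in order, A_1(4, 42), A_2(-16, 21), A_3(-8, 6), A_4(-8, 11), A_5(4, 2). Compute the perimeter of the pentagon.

106

|A_1A_2| = √((-20)² + (-21)²) = √841 = 29
|A_2A_3| = √((8)² + (-15)²) = √289 = 17
|A_3A_4| = √((0)² + (5)²) = √25 = 5
|A_4A_5| = √((12)² + (-9)²) = √225 = 15
|A_5A_1| = √((0)² + (40)²) = √1600 = 40
Perimeter = 29 + 17 + 5 + 15 + 40 = 106.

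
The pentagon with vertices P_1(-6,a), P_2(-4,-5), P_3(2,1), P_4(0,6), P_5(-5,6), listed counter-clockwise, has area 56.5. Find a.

1

The doubled signed area Σ (x_i y_{i+1} − x_{i+1} y_i) is linear in a.
With a=0 it equals 114; the coefficient of a is -1 (from the two edges through P_1).
So -1·a + 114 = 2·56.5 = 113 ⇒ a = 1.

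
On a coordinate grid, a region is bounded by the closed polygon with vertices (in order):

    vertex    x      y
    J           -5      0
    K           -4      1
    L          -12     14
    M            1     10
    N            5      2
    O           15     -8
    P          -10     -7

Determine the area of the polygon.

260.5

Apply the shoelace (surveyor's) formula: 2A = Σ (x_i·y_{i+1} − x_{i+1}·y_i), indices taken mod 7.
Σ = (-5) + (-44) + (-134) + (-48) + (-70) + (-185) + (-35) = -521
Area = |Σ|/2 = 260.5.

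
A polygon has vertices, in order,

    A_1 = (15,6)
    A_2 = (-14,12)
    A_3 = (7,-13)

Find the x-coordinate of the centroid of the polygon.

8/3

Apply the shoelace formula. First the cross-terms c_i = x_i·y_{i+1} − x_{i+1}·y_i:
  264, 98, 237  ⇒  2A = 599, A = 299.5.
Then Σ (x_i + x_{i+1})·c_i = 4792, so x̄ = 4792 / (6·299.5) = 8/3.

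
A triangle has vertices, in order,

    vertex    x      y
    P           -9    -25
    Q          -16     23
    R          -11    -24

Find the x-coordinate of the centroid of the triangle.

-12

Apply the shoelace formula. First the cross-terms c_i = x_i·y_{i+1} − x_{i+1}·y_i:
  -607, 637, 59  ⇒  2A = 89, A = 44.5.
Then Σ (x_i + x_{i+1})·c_i = -3204, so x̄ = -3204 / (6·44.5) = -12.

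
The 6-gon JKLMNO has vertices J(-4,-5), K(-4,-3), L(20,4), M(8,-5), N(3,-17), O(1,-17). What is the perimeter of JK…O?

|JK| = √((0)² + (2)²) = √4 = 2
|KL| = √((24)² + (7)²) = √625 = 25
|LM| = √((-12)² + (-9)²) = √225 = 15
|MN| = √((-5)² + (-12)²) = √169 = 13
|NO| = √((-2)² + (0)²) = √4 = 2
|OJ| = √((-5)² + (12)²) = √169 = 13
Perimeter = 2 + 25 + 15 + 13 + 2 + 13 = 70.

70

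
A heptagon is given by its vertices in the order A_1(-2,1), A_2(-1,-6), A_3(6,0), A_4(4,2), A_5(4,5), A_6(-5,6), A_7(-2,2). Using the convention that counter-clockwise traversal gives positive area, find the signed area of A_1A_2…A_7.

63

A_1→A_2: (-2)(-6) − (-1)(1) = 13
A_2→A_3: (-1)(0) − (6)(-6) = 36
A_3→A_4: (6)(2) − (4)(0) = 12
A_4→A_5: (4)(5) − (4)(2) = 12
A_5→A_6: (4)(6) − (-5)(5) = 49
A_6→A_7: (-5)(2) − (-2)(6) = 2
A_7→A_1: (-2)(1) − (-2)(2) = 2
Σ = 126
Signed area = Σ/2 = 63 (positive ⇒ counter-clockwise traversal).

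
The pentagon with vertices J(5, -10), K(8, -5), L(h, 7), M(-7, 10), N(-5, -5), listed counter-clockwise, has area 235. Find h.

Write out the shoelace sum; only the two edges meeting at L involve h:
2·Area = [(8·7 − h·(-5)) + (h·10 − (-7)·7)] + 215
       = 15·h + 320 = 470
⇒ h = 10.

10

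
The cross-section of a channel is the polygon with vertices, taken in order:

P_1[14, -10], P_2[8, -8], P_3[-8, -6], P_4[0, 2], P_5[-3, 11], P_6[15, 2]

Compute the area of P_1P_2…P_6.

251.5

Σ = (-32) + (-112) + (-16) + (6) + (-171) + (-178) = -503
Area = |Σ|/2 = 251.5.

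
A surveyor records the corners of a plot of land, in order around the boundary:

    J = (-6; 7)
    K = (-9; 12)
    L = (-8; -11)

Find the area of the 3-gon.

Apply Gauss's area formula: 2A = Σ (x_i·y_{i+1} − x_{i+1}·y_i), indices taken mod 3.
Cross-terms: -9, 195, -122  ⇒  Σ = 64
Area = |Σ|/2 = 32.

32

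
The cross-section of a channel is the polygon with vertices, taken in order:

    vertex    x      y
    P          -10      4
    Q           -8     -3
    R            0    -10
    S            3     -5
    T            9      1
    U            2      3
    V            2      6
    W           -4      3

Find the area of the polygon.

Apply Gauss's area formula: 2A = Σ (x_i·y_{i+1} − x_{i+1}·y_i), indices taken mod 8.
Cross-terms: 62, 80, 30, 48, 25, 6, 30, 14  ⇒  Σ = 295
Area = |Σ|/2 = 147.5.

147.5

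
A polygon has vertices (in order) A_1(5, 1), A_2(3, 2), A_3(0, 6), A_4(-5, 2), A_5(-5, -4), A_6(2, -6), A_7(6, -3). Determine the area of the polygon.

87

Apply the surveyor's formula: 2A = Σ (x_i·y_{i+1} − x_{i+1}·y_i), indices taken mod 7.
A_1→A_2: (5)(2) − (3)(1) = 7
A_2→A_3: (3)(6) − (0)(2) = 18
A_3→A_4: (0)(2) − (-5)(6) = 30
A_4→A_5: (-5)(-4) − (-5)(2) = 30
A_5→A_6: (-5)(-6) − (2)(-4) = 38
A_6→A_7: (2)(-3) − (6)(-6) = 30
A_7→A_1: (6)(1) − (5)(-3) = 21
Σ = 174
Area = |Σ|/2 = 87.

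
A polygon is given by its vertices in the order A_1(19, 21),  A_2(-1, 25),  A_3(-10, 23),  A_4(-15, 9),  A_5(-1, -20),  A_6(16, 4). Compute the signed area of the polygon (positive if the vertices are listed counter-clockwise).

931.5

A_1→A_2: (19)(25) − (-1)(21) = 496
A_2→A_3: (-1)(23) − (-10)(25) = 227
A_3→A_4: (-10)(9) − (-15)(23) = 255
A_4→A_5: (-15)(-20) − (-1)(9) = 309
A_5→A_6: (-1)(4) − (16)(-20) = 316
A_6→A_1: (16)(21) − (19)(4) = 260
Σ = 1863
Signed area = Σ/2 = 931.5 (positive ⇒ counter-clockwise traversal).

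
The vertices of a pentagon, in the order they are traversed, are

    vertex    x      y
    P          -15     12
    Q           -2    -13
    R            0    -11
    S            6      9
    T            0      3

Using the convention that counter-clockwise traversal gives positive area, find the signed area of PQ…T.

Σ = (219) + (22) + (66) + (18) + (45) = 370
Signed area = Σ/2 = 185 (positive ⇒ counter-clockwise traversal).

185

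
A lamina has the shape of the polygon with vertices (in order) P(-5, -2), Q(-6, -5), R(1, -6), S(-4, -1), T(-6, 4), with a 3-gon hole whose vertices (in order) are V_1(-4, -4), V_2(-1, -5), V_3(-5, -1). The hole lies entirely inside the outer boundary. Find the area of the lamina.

Outer boundary:
P→Q: (-5)(-5) − (-6)(-2) = 13
Q→R: (-6)(-6) − (1)(-5) = 41
R→S: (1)(-1) − (-4)(-6) = -25
S→T: (-4)(4) − (-6)(-1) = -22
T→P: (-6)(-2) − (-5)(4) = 32
Σ = 39
Area = |Σ|/2 = 19.5.
Hole:
Apply the shoelace formula: 2A = Σ (x_i·y_{i+1} − x_{i+1}·y_i), indices taken mod 3.
Cross-terms: 16, -24, 16  ⇒  Σ = 8
Area = |Σ|/2 = 4.
Net area = 19.5 − 4 = 15.5.

15.5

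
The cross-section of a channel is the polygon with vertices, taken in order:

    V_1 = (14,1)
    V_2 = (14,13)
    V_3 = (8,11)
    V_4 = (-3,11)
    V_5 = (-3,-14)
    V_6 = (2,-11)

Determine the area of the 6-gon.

Apply the shoelace (surveyor's) formula: 2A = Σ (x_i·y_{i+1} − x_{i+1}·y_i), indices taken mod 6.
Σ = (168) + (50) + (121) + (75) + (61) + (156) = 631
Area = |Σ|/2 = 315.5.

315.5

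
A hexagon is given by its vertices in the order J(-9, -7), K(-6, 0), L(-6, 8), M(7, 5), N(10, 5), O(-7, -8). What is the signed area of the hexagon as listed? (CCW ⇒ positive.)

-129.5

Apply Gauss's area formula: 2A = Σ (x_i·y_{i+1} − x_{i+1}·y_i), indices taken mod 6.
Cross-terms: -42, -48, -86, -15, -45, -23  ⇒  Σ = -259
Signed area = Σ/2 = -129.5 (negative ⇒ clockwise traversal).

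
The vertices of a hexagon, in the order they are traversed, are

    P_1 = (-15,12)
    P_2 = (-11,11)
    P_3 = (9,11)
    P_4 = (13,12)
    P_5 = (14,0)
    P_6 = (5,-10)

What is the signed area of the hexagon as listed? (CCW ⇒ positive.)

Apply the shoelace (surveyor's) formula: 2A = Σ (x_i·y_{i+1} − x_{i+1}·y_i), indices taken mod 6.
Σ = (-33) + (-220) + (-35) + (-168) + (-140) + (-90) = -686
Signed area = Σ/2 = -343 (negative ⇒ clockwise traversal).

-343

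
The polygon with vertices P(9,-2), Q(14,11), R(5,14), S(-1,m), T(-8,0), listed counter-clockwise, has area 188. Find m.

6

Write out the shoelace sum; only the two edges meeting at S involve m:
2·Area = [(5·m − (-1)·14) + ((-1)·0 − (-8)·m)] + 284
       = 13·m + 298 = 376
⇒ m = 6.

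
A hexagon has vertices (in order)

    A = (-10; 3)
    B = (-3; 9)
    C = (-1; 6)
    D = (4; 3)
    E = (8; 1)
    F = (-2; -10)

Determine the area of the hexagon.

Apply the shoelace formula: 2A = Σ (x_i·y_{i+1} − x_{i+1}·y_i), indices taken mod 6.
Σ = (-81) + (-9) + (-27) + (-20) + (-78) + (-106) = -321
Area = |Σ|/2 = 160.5.

160.5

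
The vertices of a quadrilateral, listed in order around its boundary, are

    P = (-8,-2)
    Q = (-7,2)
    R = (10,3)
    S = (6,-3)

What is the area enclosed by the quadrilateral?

77.5

Apply the surveyor's formula: 2A = Σ (x_i·y_{i+1} − x_{i+1}·y_i), indices taken mod 4.
P→Q: (-8)(2) − (-7)(-2) = -30
Q→R: (-7)(3) − (10)(2) = -41
R→S: (10)(-3) − (6)(3) = -48
S→P: (6)(-2) − (-8)(-3) = -36
Σ = -155
Area = |Σ|/2 = 77.5.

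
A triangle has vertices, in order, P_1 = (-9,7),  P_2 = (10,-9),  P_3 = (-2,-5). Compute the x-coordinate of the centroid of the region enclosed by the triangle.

-1/3

Apply Gauss's area formula. First the cross-terms c_i = x_i·y_{i+1} − x_{i+1}·y_i:
  11, -68, -59  ⇒  2A = -116, A = -58.
Then Σ (x_i + x_{i+1})·c_i = 116, so x̄ = 116 / (6·(-58)) = -1/3.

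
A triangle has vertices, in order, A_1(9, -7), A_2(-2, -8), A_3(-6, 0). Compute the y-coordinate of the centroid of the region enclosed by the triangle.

-5

Apply the shoelace formula. First the cross-terms c_i = x_i·y_{i+1} − x_{i+1}·y_i:
  -86, -48, 42  ⇒  2A = -92, A = -46.
Then Σ (y_i + y_{i+1})·c_i = 1380, so ȳ = 1380 / (6·(-46)) = -5.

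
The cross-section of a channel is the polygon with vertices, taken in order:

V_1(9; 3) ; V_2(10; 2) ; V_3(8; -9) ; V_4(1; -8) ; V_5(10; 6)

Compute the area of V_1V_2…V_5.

55.5

Apply the surveyor's formula: 2A = Σ (x_i·y_{i+1} − x_{i+1}·y_i), indices taken mod 5.
V_1→V_2: (9)(2) − (10)(3) = -12
V_2→V_3: (10)(-9) − (8)(2) = -106
V_3→V_4: (8)(-8) − (1)(-9) = -55
V_4→V_5: (1)(6) − (10)(-8) = 86
V_5→V_1: (10)(3) − (9)(6) = -24
Σ = -111
Area = |Σ|/2 = 55.5.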